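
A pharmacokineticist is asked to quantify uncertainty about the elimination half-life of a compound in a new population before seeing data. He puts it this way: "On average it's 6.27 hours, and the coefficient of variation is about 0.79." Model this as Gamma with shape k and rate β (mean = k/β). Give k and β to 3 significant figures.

k ≈ 1.6, β ≈ 0.256

For Gamma(k, rate β): mean = k/β, variance = k/β², so CV = 1/√k.
CV = 0.79, hence k = 1/CV² = 1.6.
Then β = k/mean = 1.6/6.27 = 0.256.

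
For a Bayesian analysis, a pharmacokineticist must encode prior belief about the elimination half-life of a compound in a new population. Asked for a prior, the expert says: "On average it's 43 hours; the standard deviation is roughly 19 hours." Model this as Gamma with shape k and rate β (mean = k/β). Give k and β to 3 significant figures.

For Gamma(k, rate β): mean = k/β, variance = k/β², so CV = 1/√k.
CV = SD/mean = 19/43 = 0.4419, hence k = 1/CV² = 5.12.
Then β = k/mean = 5.12/43 = 0.119.

k ≈ 5.12, β ≈ 0.119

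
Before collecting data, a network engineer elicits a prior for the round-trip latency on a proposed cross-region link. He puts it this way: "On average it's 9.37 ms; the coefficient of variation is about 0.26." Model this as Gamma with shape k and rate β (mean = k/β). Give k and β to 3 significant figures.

For Gamma(k, rate β): mean = k/β, variance = k/β², so CV = 1/√k.
CV = 0.26, hence k = 1/CV² = 14.8.
Then β = k/mean = 14.8/9.37 = 1.58.

k ≈ 14.8, β ≈ 1.58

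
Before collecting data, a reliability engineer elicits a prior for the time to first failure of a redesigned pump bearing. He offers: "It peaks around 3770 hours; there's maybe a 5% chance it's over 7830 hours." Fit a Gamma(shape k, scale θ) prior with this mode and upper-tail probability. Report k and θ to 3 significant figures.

Gamma(k,θ) with k>1 has mode (k−1)θ, so θ = 3770/(k−1).
Need P(X < 7830) = 0.95 with θ tied to k this way. Start at k = 2, θ = 3770: P(X<7830) ≈ 0.614.
Too low — raise k to concentrate. Iterating converges to k ≈ 6.17.
Then θ = 3770/(6.17−1) ≈ 729.

k ≈ 6.17, θ ≈ 729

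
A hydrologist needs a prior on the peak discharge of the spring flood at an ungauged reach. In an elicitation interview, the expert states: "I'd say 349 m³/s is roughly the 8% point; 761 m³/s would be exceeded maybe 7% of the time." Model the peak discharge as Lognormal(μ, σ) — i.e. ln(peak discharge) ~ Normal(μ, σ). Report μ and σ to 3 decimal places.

μ ≈ 6.235, σ ≈ 0.271

If T ~ Lognormal(μ,σ) then ln T ~ Normal(μ,σ), so the p-quantile of ln T is μ + z_p·σ.
ln(349) = 5.855 and ln(761) = 6.635; z_{0.08} = -1.405, z_{0.93} = 1.476.
σ = (6.635 − 5.855)/(1.476 − (-1.405)) = 0.271.
μ = 5.855 − (-1.405)·0.271 = 6.235.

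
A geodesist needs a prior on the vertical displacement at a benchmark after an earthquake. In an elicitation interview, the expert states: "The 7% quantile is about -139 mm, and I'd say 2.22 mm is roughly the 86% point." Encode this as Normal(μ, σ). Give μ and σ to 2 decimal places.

The p-quantile of Normal(μ,σ) is μ + z_p·σ, with z_{0.07} = -1.476 and z_{0.86} = 1.08.
Eliminate σ: μ = (z₂·x₁ − z₁·x₂)/(z₂ − z₁) = (1.08·-139 − (-1.476)·2.22)/2.556 = -57.47.
Then σ = (x₂ − x₁)/(z₂ − z₁) = (2.22 − -139)/2.556 = 55.25.

μ = -57.47, σ = 55.25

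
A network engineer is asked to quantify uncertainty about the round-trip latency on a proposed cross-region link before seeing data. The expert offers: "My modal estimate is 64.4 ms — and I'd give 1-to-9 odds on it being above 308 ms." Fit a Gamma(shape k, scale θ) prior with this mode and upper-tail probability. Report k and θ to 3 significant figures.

k ≈ 1.73, θ ≈ 88.5

Gamma(k,θ) with k>1 has mode (k−1)θ, so θ = 64.4/(k−1).
Need P(X < 308) = 0.9 with θ tied to k this way. Start at k = 2, θ = 64.4: P(X<308) ≈ 0.952.
Too high — lower k to spread out. Iterating converges to k ≈ 1.73.
Then θ = 64.4/(1.73−1) ≈ 88.5.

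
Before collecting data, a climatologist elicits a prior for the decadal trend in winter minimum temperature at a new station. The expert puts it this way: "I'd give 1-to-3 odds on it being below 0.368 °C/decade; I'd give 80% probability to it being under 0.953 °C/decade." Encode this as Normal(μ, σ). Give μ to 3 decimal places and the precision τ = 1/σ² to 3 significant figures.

μ = 0.628, τ = 6.72

For Normal(μ,σ), the p-quantile is μ + z_p·σ. Here z_{0.25} = -0.6745, z_{0.8} = 0.8416.
So 0.368 = μ − 0.6745σ and 0.953 = μ + 0.8416σ.
Subtracting: σ = (0.953 − 0.368)/(0.8416 − (-0.6745)) = 0.386.
Then μ = 0.368 − (-0.6745)·0.386 = 0.628.
Precision τ = 1/σ² = 1/0.3859² = 6.72.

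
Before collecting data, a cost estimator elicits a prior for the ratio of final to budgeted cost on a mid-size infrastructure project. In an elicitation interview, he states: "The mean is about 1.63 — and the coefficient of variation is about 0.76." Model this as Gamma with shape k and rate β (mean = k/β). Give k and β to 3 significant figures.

k ≈ 1.73, β ≈ 1.06

For Gamma(k, rate β): mean = k/β, variance = k/β², so CV = 1/√k.
CV = 0.76, hence k = 1/CV² = 1.73.
Then β = k/mean = 1.73/1.63 = 1.06.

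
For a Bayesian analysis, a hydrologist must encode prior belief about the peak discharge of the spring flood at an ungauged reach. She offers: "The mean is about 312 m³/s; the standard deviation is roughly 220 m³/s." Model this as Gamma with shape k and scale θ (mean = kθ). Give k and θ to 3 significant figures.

k ≈ 2.01, θ ≈ 155

For Gamma(k, scale θ): mean = kθ, variance = kθ², so CV = 1/√k.
CV = SD/mean = 220/312 = 0.7051, hence k = 1/CV² = 2.01.
Then θ = mean/k = 312/2.01 = 155.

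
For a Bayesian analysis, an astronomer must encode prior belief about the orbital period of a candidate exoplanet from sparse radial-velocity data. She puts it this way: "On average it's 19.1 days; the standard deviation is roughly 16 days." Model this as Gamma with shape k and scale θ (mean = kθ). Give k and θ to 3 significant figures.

For Gamma(k, scale θ): mean = kθ, variance = kθ², so CV = 1/√k.
CV = SD/mean = 16/19.1 = 0.8377, hence k = 1/CV² = 1.43.
Then θ = mean/k = 19.1/1.43 = 13.4.

k ≈ 1.43, θ ≈ 13.4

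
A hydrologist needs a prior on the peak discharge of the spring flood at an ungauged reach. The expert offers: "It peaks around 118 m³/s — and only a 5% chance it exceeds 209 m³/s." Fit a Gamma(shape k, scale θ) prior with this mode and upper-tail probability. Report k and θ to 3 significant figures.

k ≈ 9.53, θ ≈ 13.8

Gamma(k,θ) with k>1 has mode (k−1)θ, so θ = 118/(k−1).
Need P(X < 209) = 0.95 with θ tied to k this way. Start at k = 2, θ = 118: P(X<209) ≈ 0.529.
Too low — raise k to concentrate. Iterating converges to k ≈ 9.53.
Then θ = 118/(9.53−1) ≈ 13.8.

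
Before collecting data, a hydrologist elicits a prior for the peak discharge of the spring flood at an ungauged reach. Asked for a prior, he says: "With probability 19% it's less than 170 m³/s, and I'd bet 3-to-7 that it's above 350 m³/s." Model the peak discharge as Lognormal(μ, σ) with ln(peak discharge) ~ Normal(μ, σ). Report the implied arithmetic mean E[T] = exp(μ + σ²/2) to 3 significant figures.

If T ~ Lognormal(μ,σ) then ln T ~ Normal(μ,σ), so the p-quantile of ln T is μ + z_p·σ.
ln(170) = 5.136 and ln(350) = 5.858; z_{0.19} = -0.8779, z_{0.7} = 0.5244.
σ = (5.858 − 5.136)/(0.5244 − (-0.8779)) = 0.515.
μ = 5.136 − (-0.8779)·0.515 = 5.588.
E[T] = exp(μ + σ²/2) = exp(5.588 + 0.1326) = 305 m³/s.

E[T] ≈ 305 m³/s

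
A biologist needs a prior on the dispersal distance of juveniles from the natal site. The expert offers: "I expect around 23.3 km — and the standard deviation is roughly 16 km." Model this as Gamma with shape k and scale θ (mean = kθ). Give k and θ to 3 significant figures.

k ≈ 2.12, θ ≈ 11

For Gamma(k, scale θ): mean = kθ, variance = kθ², so CV = 1/√k.
CV = SD/mean = 16/23.3 = 0.6867, hence k = 1/CV² = 2.12.
Then θ = mean/k = 23.3/2.12 = 11.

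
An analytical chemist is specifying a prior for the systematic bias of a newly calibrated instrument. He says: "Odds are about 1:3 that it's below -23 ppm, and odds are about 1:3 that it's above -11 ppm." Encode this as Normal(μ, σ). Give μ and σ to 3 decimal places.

μ = -17.000, σ = 8.896

The p-quantile of Normal(μ,σ) is μ + z_p·σ, with z_{0.25} = -0.6745 and z_{0.75} = 0.6745.
Eliminate σ: μ = (z₂·x₁ − z₁·x₂)/(z₂ − z₁) = (0.6745·-23 − (-0.6745)·-11)/1.349 = -17.000.
Then σ = (x₂ − x₁)/(z₂ − z₁) = (-11 − -23)/1.349 = 8.896.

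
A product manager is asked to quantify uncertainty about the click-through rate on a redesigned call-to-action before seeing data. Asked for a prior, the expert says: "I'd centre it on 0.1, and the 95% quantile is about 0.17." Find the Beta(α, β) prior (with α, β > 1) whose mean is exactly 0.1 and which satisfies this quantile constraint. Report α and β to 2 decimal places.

With mean 0.1 fixed, write α = 0.1s, β = 0.9s where s = α+β.
Need P(θ < 0.17) = 0.95 under Beta(0.1s, 0.9s). Normal approximation: (q−m)/√(m(1−m)/s) ≈ z_{0.95} = 1.64, so s ≈ 0.1·0.9·(1.64)²/(0.17−0.1)² = 49.7.
At s = 49.7: P(θ<0.17) ≈ 0.935. Adjusting to match 0.95 gives s ≈ 59.94.
So α = 0.1·59.94 ≈ 5.99, β = 0.9·59.94 ≈ 53.95.

α ≈ 5.99, β ≈ 53.95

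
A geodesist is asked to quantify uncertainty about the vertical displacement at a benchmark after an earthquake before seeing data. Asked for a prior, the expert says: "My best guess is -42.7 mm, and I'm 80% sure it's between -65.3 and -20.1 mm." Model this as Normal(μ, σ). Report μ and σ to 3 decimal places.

A symmetric 80% interval runs μ ± z·σ with z = 1.282.
Half-width = 22.6, so σ = 22.6/1.282 = 17.635.
μ is the stated best guess, -42.700.

μ = -42.700, σ = 17.635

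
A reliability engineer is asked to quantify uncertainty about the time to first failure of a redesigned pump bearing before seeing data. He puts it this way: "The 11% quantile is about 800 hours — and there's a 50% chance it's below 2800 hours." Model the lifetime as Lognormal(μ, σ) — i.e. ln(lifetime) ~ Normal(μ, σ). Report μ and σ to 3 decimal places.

If T ~ Lognormal(μ,σ) then ln T ~ Normal(μ,σ), so the p-quantile of ln T is μ + z_p·σ.
ln(800) = 6.685 and ln(2800) = 7.937; z_{0.11} = -1.227, z_{0.5} = 0.
σ = (7.937 − 6.685)/(0 − (-1.227)) = 1.021.
μ = 6.685 − (-1.227)·1.021 = 7.937.

μ ≈ 7.937, σ ≈ 1.021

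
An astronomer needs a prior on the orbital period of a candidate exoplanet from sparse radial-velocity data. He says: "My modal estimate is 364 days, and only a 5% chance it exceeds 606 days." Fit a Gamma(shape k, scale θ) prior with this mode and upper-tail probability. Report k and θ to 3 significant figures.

Gamma(k,θ) with k>1 has mode (k−1)θ, so θ = 364/(k−1).
Need P(X < 606) = 0.95 with θ tied to k this way. Start at k = 2, θ = 364: P(X<606) ≈ 0.496.
Too low — raise k to concentrate. Iterating converges to k ≈ 11.8.
Then θ = 364/(11.8−1) ≈ 33.9.

k ≈ 11.8, θ ≈ 33.9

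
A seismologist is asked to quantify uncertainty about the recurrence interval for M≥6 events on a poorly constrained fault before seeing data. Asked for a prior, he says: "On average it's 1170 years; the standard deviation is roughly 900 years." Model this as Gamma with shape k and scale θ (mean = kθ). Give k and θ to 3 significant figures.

k ≈ 1.69, θ ≈ 692

For Gamma(k, scale θ): mean = kθ, variance = kθ², so CV = 1/√k.
CV = SD/mean = 900/1170 = 0.7692, hence k = 1/CV² = 1.69.
Then θ = mean/k = 1170/1.69 = 692.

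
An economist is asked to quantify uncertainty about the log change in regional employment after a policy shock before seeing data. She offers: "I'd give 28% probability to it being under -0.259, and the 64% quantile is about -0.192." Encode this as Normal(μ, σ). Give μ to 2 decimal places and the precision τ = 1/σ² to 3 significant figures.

μ = -0.22, τ = 197

For Normal(μ,σ), the p-quantile is μ + z_p·σ. Here z_{0.28} = -0.5828, z_{0.64} = 0.3585.
So -0.259 = μ − 0.5828σ and -0.192 = μ + 0.3585σ.
Subtracting: σ = (-0.192 − -0.259)/(0.3585 − (-0.5828)) = 0.07.
Then μ = -0.259 − (-0.5828)·0.07 = -0.22.
Precision τ = 1/σ² = 1/0.07118² = 197.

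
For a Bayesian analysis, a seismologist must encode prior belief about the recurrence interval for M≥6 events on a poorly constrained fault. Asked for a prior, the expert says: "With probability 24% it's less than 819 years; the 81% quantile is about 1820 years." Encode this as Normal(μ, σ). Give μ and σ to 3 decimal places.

μ = 1265.288, σ = 631.865

The p-quantile of Normal(μ,σ) is μ + z_p·σ, with z_{0.24} = -0.7063 and z_{0.81} = 0.8779.
Eliminate σ: μ = (z₂·x₁ − z₁·x₂)/(z₂ − z₁) = (0.8779·819 − (-0.7063)·1820)/1.584 = 1265.288.
Then σ = (x₂ − x₁)/(z₂ − z₁) = (1820 − 819)/1.584 = 631.865.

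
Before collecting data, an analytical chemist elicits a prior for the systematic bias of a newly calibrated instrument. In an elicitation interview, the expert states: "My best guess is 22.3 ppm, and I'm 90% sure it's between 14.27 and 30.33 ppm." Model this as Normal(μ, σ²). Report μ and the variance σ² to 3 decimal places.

A symmetric 90% interval runs μ ± z·σ with z = 1.645.
Half-width = 8.03, so σ = 8.03/1.645 = 4.8819 and σ² = 23.833.
μ is the stated best guess, 22.300.

μ = 22.300, σ² = 23.833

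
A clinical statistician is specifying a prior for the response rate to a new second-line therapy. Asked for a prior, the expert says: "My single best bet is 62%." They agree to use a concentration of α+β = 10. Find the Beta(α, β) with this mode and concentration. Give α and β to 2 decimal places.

α = 5.96, β = 4.04

For α,β > 1 the Beta mode is (α−1)/(α+β−2). With α+β = 10, the mode is (α−1)/8.
Set (α−1)/8 = 0.62 → α = 1 + 0.62·8 = 5.96.
β = 10 − α = 4.04.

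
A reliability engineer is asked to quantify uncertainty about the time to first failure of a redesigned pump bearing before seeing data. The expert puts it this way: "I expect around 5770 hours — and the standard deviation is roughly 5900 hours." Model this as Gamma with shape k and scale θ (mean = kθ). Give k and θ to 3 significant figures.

k ≈ 0.956, θ ≈ 6030

For Gamma(k, scale θ): mean = kθ, variance = kθ², so CV = 1/√k.
CV = SD/mean = 5900/5770 = 1.023, hence k = 1/CV² = 0.956.
Then θ = mean/k = 5770/0.956 = 6030.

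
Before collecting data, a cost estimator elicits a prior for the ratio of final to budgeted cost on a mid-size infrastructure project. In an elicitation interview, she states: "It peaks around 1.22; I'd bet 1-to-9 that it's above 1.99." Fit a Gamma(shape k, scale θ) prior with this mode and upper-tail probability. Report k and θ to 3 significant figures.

Gamma(k,θ) with k>1 has mode (k−1)θ, so θ = 1.22/(k−1).
Need P(X < 1.99) = 0.9 with θ tied to k this way. Start at k = 2, θ = 1.22: P(X<1.99) ≈ 0.485.
Too low — raise k to concentrate. Iterating converges to k ≈ 8.87.
Then θ = 1.22/(8.87−1) ≈ 0.155.

k ≈ 8.87, θ ≈ 0.155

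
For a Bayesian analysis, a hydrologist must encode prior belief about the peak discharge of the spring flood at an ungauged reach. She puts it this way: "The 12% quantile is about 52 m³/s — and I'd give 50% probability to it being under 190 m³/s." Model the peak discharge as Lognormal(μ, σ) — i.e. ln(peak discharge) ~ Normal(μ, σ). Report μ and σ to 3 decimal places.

If T ~ Lognormal(μ,σ) then ln T ~ Normal(μ,σ), so the p-quantile of ln T is μ + z_p·σ.
ln(52) = 3.951 and ln(190) = 5.247; z_{0.12} = -1.175, z_{0.5} = 0.
σ = (5.247 − 3.951)/(0 − (-1.175)) = 1.103.
μ = 3.951 − (-1.175)·1.103 = 5.247.

μ ≈ 5.247, σ ≈ 1.103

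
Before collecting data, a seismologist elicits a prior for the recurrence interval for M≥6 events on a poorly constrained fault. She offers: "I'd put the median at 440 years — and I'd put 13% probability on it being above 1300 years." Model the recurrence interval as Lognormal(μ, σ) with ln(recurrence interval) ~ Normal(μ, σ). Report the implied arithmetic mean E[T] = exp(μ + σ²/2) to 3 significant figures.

If T ~ Lognormal(μ,σ) then ln T ~ Normal(μ,σ), so the p-quantile of ln T is μ + z_p·σ.
ln(440) = 6.087 and ln(1300) = 7.17; z_{0.5} = 0, z_{0.87} = 1.126.
σ = (7.17 − 6.087)/(1.126 − (0)) = 0.962.
μ = 6.087 − (0)·0.962 = 6.087.
E[T] = exp(μ + σ²/2) = exp(6.087 + 0.4625) = 699 years.

E[T] ≈ 699 years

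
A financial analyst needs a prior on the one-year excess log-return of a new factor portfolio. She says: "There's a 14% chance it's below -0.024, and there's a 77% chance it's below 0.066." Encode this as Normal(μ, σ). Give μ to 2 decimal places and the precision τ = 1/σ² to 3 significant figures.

For Normal(μ,σ), the p-quantile is μ + z_p·σ. Here z_{0.14} = -1.08, z_{0.77} = 0.7388.
So -0.024 = μ − 1.08σ and 0.066 = μ + 0.7388σ.
Subtracting: σ = (0.066 − -0.024)/(0.7388 − (-1.08)) = 0.05.
Then μ = -0.024 − (-1.08)·0.05 = 0.03.
Precision τ = 1/σ² = 1/0.04947² = 409.

μ = 0.03, τ = 409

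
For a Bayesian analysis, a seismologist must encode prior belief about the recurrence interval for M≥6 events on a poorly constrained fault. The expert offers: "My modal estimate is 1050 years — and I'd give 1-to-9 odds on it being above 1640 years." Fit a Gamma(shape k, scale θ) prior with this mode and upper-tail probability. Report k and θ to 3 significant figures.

k ≈ 10.4, θ ≈ 112

Gamma(k,θ) with k>1 has mode (k−1)θ, so θ = 1050/(k−1).
Need P(X < 1640) = 0.9 with θ tied to k this way. Start at k = 2, θ = 1050: P(X<1640) ≈ 0.463.
Too low — raise k to concentrate. Iterating converges to k ≈ 10.4.
Then θ = 1050/(10.4−1) ≈ 112.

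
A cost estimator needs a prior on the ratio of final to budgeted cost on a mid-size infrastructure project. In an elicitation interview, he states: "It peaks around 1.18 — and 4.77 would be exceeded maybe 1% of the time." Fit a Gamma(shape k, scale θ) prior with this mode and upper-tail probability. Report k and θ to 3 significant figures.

k ≈ 3.14, θ ≈ 0.552

Gamma(k,θ) with k>1 has mode (k−1)θ, so θ = 1.18/(k−1).
Need P(X < 4.77) = 0.99 with θ tied to k this way. Start at k = 2, θ = 1.18: P(X<4.77) ≈ 0.911.
Too low — raise k to concentrate. Iterating converges to k ≈ 3.14.
Then θ = 1.18/(3.14−1) ≈ 0.552.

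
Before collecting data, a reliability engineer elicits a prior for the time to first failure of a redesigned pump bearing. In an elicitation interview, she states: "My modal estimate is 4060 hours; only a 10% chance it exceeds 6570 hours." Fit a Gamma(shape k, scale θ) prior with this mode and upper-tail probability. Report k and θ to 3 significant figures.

Gamma(k,θ) with k>1 has mode (k−1)θ, so θ = 4060/(k−1).
Need P(X < 6570) = 0.9 with θ tied to k this way. Start at k = 2, θ = 4060: P(X<6570) ≈ 0.481.
Too low — raise k to concentrate. Iterating converges to k ≈ 9.12.
Then θ = 4060/(9.12−1) ≈ 500.

k ≈ 9.12, θ ≈ 500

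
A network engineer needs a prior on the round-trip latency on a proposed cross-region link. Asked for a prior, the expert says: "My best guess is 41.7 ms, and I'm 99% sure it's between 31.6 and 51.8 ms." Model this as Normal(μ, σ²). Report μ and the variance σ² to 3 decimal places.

A symmetric 99% interval runs μ ± z·σ with z = 2.576.
Half-width = 10.1, so σ = 10.1/2.576 = 3.9211 and σ² = 15.375.
μ is the stated best guess, 41.700.

μ = 41.700, σ² = 15.375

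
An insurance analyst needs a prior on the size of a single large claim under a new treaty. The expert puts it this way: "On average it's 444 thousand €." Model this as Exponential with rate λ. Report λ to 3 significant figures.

Exponential mean = 1/λ, so λ = 1/444.0 = 0.00225.

λ ≈ 0.00225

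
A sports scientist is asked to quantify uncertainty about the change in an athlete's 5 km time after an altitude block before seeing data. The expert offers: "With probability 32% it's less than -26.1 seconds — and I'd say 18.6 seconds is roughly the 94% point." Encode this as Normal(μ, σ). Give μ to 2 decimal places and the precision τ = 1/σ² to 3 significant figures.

The p-quantile of Normal(μ,σ) is μ + z_p·σ, with z_{0.32} = -0.4677 and z_{0.94} = 1.555.
Eliminate σ: μ = (z₂·x₁ − z₁·x₂)/(z₂ − z₁) = (1.555·-26.1 − (-0.4677)·18.6)/2.022 = -15.76.
Then σ = (x₂ − x₁)/(z₂ − z₁) = (18.6 − -26.1)/2.022 = 22.10.
Precision τ = 1/σ² = 1/22.1² = 0.00205.

μ = -15.76, τ = 0.00205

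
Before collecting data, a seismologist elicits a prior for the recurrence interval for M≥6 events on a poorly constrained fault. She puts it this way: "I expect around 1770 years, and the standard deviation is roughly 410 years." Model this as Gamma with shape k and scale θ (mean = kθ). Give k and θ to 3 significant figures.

For Gamma(k, scale θ): mean = kθ, variance = kθ², so CV = 1/√k.
CV = SD/mean = 410/1770 = 0.2316, hence k = 1/CV² = 18.6.
Then θ = mean/k = 1770/18.6 = 95.

k ≈ 18.6, θ ≈ 95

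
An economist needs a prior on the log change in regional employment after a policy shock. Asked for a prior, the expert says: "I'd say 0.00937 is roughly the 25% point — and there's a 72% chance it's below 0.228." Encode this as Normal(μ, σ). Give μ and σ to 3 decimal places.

The p-quantile of Normal(μ,σ) is μ + z_p·σ, with z_{0.25} = -0.6745 and z_{0.72} = 0.5828.
Eliminate σ: μ = (z₂·x₁ − z₁·x₂)/(z₂ − z₁) = (0.5828·0.00937 − (-0.6745)·0.228)/1.257 = 0.127.
Then σ = (x₂ − x₁)/(z₂ − z₁) = (0.228 − 0.00937)/1.257 = 0.174.

μ = 0.127, σ = 0.174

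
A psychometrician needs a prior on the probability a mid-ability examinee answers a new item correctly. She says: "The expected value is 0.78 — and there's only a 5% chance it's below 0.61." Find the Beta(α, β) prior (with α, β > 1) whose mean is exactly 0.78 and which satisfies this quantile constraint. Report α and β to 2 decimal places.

α ≈ 14.51, β ≈ 4.09

With mean 0.78 fixed, write α = 0.78s, β = 0.22s where s = α+β.
Need P(θ < 0.61) = 0.05 under Beta(0.78s, 0.22s). Normal approximation: (q−m)/√(m(1−m)/s) ≈ z_{0.05} = -1.64, so s ≈ 0.78·0.22·(-1.64)²/(0.61−0.78)² = 16.1.
At s = 16.1: P(θ<0.61) ≈ 0.062. Adjusting to match 0.05 gives s ≈ 18.61.
So α = 0.78·18.61 ≈ 14.51, β = 0.22·18.61 ≈ 4.09.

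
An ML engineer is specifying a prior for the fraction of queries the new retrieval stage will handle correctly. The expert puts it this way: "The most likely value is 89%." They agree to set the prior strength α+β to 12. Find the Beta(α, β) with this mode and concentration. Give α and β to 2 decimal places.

α = 9.90, β = 2.10

For α,β > 1 the Beta mode is (α−1)/(α+β−2). With α+β = 12, the mode is (α−1)/10.
Set (α−1)/10 = 0.89 → α = 1 + 0.89·10 = 9.90.
β = 12 − α = 2.10.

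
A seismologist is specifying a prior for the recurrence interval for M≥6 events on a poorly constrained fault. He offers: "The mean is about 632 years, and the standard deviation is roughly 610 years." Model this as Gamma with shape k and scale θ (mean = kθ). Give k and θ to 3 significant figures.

For Gamma(k, scale θ): mean = kθ, variance = kθ², so CV = 1/√k.
CV = SD/mean = 610/632 = 0.9652, hence k = 1/CV² = 1.07.
Then θ = mean/k = 632/1.07 = 589.

k ≈ 1.07, θ ≈ 589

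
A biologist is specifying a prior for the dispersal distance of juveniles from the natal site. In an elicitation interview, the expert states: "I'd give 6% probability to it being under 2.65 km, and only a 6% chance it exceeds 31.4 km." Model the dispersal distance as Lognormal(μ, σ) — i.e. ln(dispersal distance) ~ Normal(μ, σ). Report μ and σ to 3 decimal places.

μ ≈ 2.211, σ ≈ 0.795

If T ~ Lognormal(μ,σ) then ln T ~ Normal(μ,σ), so the p-quantile of ln T is μ + z_p·σ.
ln(2.65) = 0.9746 and ln(31.4) = 3.447; z_{0.06} = -1.555, z_{0.94} = 1.555.
σ = (3.447 − 0.9746)/(1.555 − (-1.555)) = 0.795.
μ = 0.9746 − (-1.555)·0.795 = 2.211.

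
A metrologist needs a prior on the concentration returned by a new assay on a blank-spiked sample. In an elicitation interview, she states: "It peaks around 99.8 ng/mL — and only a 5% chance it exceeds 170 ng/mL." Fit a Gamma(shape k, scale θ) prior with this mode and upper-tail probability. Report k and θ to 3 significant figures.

Gamma(k,θ) with k>1 has mode (k−1)θ, so θ = 99.8/(k−1).
Need P(X < 170) = 0.95 with θ tied to k this way. Start at k = 2, θ = 99.8: P(X<170) ≈ 0.508.
Too low — raise k to concentrate. Iterating converges to k ≈ 10.8.
Then θ = 99.8/(10.8−1) ≈ 10.1.

k ≈ 10.8, θ ≈ 10.1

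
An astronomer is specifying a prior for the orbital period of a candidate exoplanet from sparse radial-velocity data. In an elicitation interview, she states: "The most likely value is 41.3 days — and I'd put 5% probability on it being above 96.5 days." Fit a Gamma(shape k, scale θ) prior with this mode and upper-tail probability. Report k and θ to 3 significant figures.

k ≈ 4.8, θ ≈ 10.9

Gamma(k,θ) with k>1 has mode (k−1)θ, so θ = 41.3/(k−1).
Need P(X < 96.5) = 0.95 with θ tied to k this way. Start at k = 2, θ = 41.3: P(X<96.5) ≈ 0.677.
Too low — raise k to concentrate. Iterating converges to k ≈ 4.8.
Then θ = 41.3/(4.8−1) ≈ 10.9.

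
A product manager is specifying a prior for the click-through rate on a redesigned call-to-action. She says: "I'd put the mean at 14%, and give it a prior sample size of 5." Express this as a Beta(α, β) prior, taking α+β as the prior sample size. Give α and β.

Under the effective-sample-size interpretation, Beta(α, β) has prior mean α/(α+β) and prior sample size α+β.
So α+β = 5 and α/(α+β) = 0.14, giving α = 0.14·5 = 0.7 and β = 5 − 0.7 = 4.3.

α = 0.7, β = 4.3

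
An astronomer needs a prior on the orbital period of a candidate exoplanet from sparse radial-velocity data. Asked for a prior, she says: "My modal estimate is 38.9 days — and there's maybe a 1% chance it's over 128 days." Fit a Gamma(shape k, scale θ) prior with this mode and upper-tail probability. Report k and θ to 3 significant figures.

Gamma(k,θ) with k>1 has mode (k−1)θ, so θ = 38.9/(k−1).
Need P(X < 128) = 0.99 with θ tied to k this way. Start at k = 2, θ = 38.9: P(X<128) ≈ 0.840.
Too low — raise k to concentrate. Iterating converges to k ≈ 4.1.
Then θ = 38.9/(4.1−1) ≈ 12.5.

k ≈ 4.1, θ ≈ 12.5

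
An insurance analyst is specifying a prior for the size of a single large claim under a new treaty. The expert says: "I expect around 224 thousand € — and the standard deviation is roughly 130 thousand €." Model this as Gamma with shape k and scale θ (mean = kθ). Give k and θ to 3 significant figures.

For Gamma(k, scale θ): mean = kθ, variance = kθ², so CV = 1/√k.
CV = SD/mean = 130/224 = 0.5804, hence k = 1/CV² = 2.97.
Then θ = mean/k = 224/2.97 = 75.4.

k ≈ 2.97, θ ≈ 75.4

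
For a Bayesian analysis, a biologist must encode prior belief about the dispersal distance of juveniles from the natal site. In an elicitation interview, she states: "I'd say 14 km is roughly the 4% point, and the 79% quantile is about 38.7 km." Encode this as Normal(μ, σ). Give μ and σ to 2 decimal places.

The p-quantile of Normal(μ,σ) is μ + z_p·σ, with z_{0.04} = -1.751 and z_{0.79} = 0.8064.
Eliminate σ: μ = (z₂·x₁ − z₁·x₂)/(z₂ − z₁) = (0.8064·14 − (-1.751)·38.7)/2.557 = 30.91.
Then σ = (x₂ − x₁)/(z₂ − z₁) = (38.7 − 14)/2.557 = 9.66.

μ = 30.91, σ = 9.66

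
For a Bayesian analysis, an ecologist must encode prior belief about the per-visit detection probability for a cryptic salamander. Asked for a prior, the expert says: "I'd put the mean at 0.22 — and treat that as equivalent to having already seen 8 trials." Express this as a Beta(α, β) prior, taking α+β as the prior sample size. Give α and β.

α = 1.76, β = 6.24

Under the effective-sample-size interpretation, Beta(α, β) has prior mean α/(α+β) and prior sample size α+β.
So α+β = 8 and α/(α+β) = 0.22, giving α = 0.22·8 = 1.76 and β = 8 − 1.76 = 6.24.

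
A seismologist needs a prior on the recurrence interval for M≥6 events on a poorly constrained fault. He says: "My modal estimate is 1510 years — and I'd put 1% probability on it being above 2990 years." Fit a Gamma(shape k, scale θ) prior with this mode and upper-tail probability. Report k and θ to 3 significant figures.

k ≈ 11.5, θ ≈ 143

Gamma(k,θ) with k>1 has mode (k−1)θ, so θ = 1510/(k−1).
Need P(X < 2990) = 0.99 with θ tied to k this way. Start at k = 2, θ = 1510: P(X<2990) ≈ 0.589.
Too low — raise k to concentrate. Iterating converges to k ≈ 11.5.
Then θ = 1510/(11.5−1) ≈ 143.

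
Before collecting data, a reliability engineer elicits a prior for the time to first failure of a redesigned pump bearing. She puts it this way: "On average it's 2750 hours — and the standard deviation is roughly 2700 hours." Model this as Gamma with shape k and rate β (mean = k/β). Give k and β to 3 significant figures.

For Gamma(k, rate β): mean = k/β, variance = k/β², so CV = 1/√k.
CV = SD/mean = 2700/2750 = 0.9818, hence k = 1/CV² = 1.04.
Then β = k/mean = 1.04/2750 = 0.000377.

k ≈ 1.04, β ≈ 0.000377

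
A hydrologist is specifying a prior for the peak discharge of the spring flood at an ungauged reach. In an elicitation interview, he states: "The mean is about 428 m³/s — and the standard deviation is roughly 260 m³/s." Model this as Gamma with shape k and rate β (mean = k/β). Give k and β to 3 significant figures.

k ≈ 2.71, β ≈ 0.00633

For Gamma(k, rate β): mean = k/β, variance = k/β², so CV = 1/√k.
CV = SD/mean = 260/428 = 0.6075, hence k = 1/CV² = 2.71.
Then β = k/mean = 2.71/428 = 0.00633.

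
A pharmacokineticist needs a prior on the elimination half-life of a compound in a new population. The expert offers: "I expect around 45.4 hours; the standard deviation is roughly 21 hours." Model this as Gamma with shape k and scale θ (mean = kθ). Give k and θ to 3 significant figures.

For Gamma(k, scale θ): mean = kθ, variance = kθ², so CV = 1/√k.
CV = SD/mean = 21/45.4 = 0.4626, hence k = 1/CV² = 4.67.
Then θ = mean/k = 45.4/4.67 = 9.71.

k ≈ 4.67, θ ≈ 9.71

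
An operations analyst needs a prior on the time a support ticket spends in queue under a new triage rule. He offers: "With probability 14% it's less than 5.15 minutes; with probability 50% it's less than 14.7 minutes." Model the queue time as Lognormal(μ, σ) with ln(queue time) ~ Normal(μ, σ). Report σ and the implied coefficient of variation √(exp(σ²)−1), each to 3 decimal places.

If T ~ Lognormal(μ,σ) then ln T ~ Normal(μ,σ), so the p-quantile of ln T is μ + z_p·σ.
ln(5.15) = 1.639 and ln(14.7) = 2.688; z_{0.14} = -1.08, z_{0.5} = 0.
σ = (2.688 − 1.639)/(0 − (-1.08)) = 0.971.
μ = 1.639 − (-1.08)·0.971 = 2.688.
CV = √(exp(σ²)−1) = √(exp(0.9426)−1) = 1.252.

σ ≈ 0.971, CV ≈ 1.252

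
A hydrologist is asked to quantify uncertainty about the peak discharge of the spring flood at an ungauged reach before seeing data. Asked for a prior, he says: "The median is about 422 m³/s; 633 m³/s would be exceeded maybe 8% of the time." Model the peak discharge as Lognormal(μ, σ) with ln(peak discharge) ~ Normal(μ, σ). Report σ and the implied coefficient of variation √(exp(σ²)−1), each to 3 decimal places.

σ ≈ 0.289, CV ≈ 0.295

If T ~ Lognormal(μ,σ) then ln T ~ Normal(μ,σ), so the p-quantile of ln T is μ + z_p·σ.
ln(422) = 6.045 and ln(633) = 6.45; z_{0.5} = 0, z_{0.92} = 1.405.
σ = (6.45 − 6.045)/(1.405 − (0)) = 0.289.
μ = 6.045 − (0)·0.289 = 6.045.
CV = √(exp(σ²)−1) = √(exp(0.0833)−1) = 0.295.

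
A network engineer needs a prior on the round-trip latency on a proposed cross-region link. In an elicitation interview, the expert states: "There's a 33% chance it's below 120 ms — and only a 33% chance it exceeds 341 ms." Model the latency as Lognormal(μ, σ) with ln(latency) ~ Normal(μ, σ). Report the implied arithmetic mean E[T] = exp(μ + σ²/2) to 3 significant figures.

E[T] ≈ 409 ms

If T ~ Lognormal(μ,σ) then ln T ~ Normal(μ,σ), so the p-quantile of ln T is μ + z_p·σ.
ln(120) = 4.787 and ln(341) = 5.832; z_{0.33} = -0.4399, z_{0.67} = 0.4399.
σ = (5.832 − 4.787)/(0.4399 − (-0.4399)) = 1.187.
μ = 4.787 − (-0.4399)·1.187 = 5.310.
E[T] = exp(μ + σ²/2) = exp(5.310 + 0.7045) = 409 ms.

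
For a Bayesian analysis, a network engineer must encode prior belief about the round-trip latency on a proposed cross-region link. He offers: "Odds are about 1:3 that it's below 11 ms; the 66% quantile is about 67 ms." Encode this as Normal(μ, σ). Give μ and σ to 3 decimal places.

For Normal(μ,σ), the p-quantile is μ + z_p·σ. Here z_{0.25} = -0.6745, z_{0.66} = 0.4125.
So 11 = μ − 0.6745σ and 67 = μ + 0.4125σ.
Subtracting: σ = (67 − 11)/(0.4125 − (-0.6745)) = 51.520.
Then μ = 11 − (-0.6745)·51.520 = 45.750.

μ = 45.750, σ = 51.520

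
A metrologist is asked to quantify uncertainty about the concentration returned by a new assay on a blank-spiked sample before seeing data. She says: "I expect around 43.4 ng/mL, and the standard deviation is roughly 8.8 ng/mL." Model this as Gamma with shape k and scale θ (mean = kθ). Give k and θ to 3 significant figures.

For Gamma(k, scale θ): mean = kθ, variance = kθ², so CV = 1/√k.
CV = SD/mean = 8.8/43.4 = 0.2028, hence k = 1/CV² = 24.3.
Then θ = mean/k = 43.4/24.3 = 1.78.

k ≈ 24.3, θ ≈ 1.78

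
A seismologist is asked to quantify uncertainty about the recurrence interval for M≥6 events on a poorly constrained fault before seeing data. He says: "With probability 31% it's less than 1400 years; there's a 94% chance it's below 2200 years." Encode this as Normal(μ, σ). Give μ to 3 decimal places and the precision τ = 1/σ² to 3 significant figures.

For Normal(μ,σ), the p-quantile is μ + z_p·σ. Here z_{0.31} = -0.4959, z_{0.94} = 1.555.
So 1400 = μ − 0.4959σ and 2200 = μ + 1.555σ.
Subtracting: σ = (2200 − 1400)/(1.555 − (-0.4959)) = 390.125.
Then μ = 1400 − (-0.4959)·390.125 = 1593.444.
Precision τ = 1/σ² = 1/390.1² = 6.57e-06.

μ = 1593.444, τ = 6.57e-06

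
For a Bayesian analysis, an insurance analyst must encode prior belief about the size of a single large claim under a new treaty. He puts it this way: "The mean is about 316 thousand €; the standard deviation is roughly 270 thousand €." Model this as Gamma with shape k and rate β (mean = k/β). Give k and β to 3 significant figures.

For Gamma(k, rate β): mean = k/β, variance = k/β², so CV = 1/√k.
CV = SD/mean = 270/316 = 0.8544, hence k = 1/CV² = 1.37.
Then β = k/mean = 1.37/316 = 0.00433.

k ≈ 1.37, β ≈ 0.00433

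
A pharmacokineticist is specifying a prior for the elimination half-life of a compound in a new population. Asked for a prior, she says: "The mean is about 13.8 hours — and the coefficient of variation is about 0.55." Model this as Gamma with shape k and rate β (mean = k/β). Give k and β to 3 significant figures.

For Gamma(k, rate β): mean = k/β, variance = k/β², so CV = 1/√k.
CV = 0.55, hence k = 1/CV² = 3.31.
Then β = k/mean = 3.31/13.8 = 0.24.

k ≈ 3.31, β ≈ 0.24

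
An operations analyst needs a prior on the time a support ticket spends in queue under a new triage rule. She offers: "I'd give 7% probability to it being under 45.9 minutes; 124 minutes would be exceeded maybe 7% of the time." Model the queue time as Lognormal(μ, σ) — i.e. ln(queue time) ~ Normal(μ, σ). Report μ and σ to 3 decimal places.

μ ≈ 4.323, σ ≈ 0.337

If T ~ Lognormal(μ,σ) then ln T ~ Normal(μ,σ), so the p-quantile of ln T is μ + z_p·σ.
ln(45.9) = 3.826 and ln(124) = 4.82; z_{0.07} = -1.476, z_{0.93} = 1.476.
σ = (4.82 − 3.826)/(1.476 − (-1.476)) = 0.337.
μ = 3.826 − (-1.476)·0.337 = 4.323.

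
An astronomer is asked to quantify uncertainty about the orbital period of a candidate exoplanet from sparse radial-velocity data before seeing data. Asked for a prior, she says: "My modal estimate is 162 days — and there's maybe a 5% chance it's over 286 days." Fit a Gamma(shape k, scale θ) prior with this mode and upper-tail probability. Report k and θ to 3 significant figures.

Gamma(k,θ) with k>1 has mode (k−1)θ, so θ = 162/(k−1).
Need P(X < 286) = 0.95 with θ tied to k this way. Start at k = 2, θ = 162: P(X<286) ≈ 0.527.
Too low — raise k to concentrate. Iterating converges to k ≈ 9.63.
Then θ = 162/(9.63−1) ≈ 18.8.

k ≈ 9.63, θ ≈ 18.8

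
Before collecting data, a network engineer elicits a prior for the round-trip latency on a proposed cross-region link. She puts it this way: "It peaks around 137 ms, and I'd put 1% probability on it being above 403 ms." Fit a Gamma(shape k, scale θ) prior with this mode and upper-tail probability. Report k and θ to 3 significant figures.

Gamma(k,θ) with k>1 has mode (k−1)θ, so θ = 137/(k−1).
Need P(X < 403) = 0.99 with θ tied to k this way. Start at k = 2, θ = 137: P(X<403) ≈ 0.792.
Too low — raise k to concentrate. Iterating converges to k ≈ 4.89.
Then θ = 137/(4.89−1) ≈ 35.3.

k ≈ 4.89, θ ≈ 35.3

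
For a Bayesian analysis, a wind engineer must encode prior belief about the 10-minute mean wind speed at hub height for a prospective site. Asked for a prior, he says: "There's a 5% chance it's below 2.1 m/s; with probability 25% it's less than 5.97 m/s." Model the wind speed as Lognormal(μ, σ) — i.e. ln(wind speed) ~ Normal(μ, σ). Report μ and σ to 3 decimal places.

If T ~ Lognormal(μ,σ) then ln T ~ Normal(μ,σ), so the p-quantile of ln T is μ + z_p·σ.
ln(2.1) = 0.7419 and ln(5.97) = 1.787; z_{0.05} = -1.645, z_{0.25} = -0.6745.
σ = (1.787 − 0.7419)/(-0.6745 − (-1.645)) = 1.077.
μ = 0.7419 − (-1.645)·1.077 = 2.513.

μ ≈ 2.513, σ ≈ 1.077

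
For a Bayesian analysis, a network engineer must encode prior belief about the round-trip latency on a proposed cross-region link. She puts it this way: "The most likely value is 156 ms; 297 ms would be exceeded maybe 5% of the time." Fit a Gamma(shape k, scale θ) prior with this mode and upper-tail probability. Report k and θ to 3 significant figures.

Gamma(k,θ) with k>1 has mode (k−1)θ, so θ = 156/(k−1).
Need P(X < 297) = 0.95 with θ tied to k this way. Start at k = 2, θ = 156: P(X<297) ≈ 0.567.
Too low — raise k to concentrate. Iterating converges to k ≈ 7.7.
Then θ = 156/(7.7−1) ≈ 23.3.

k ≈ 7.7, θ ≈ 23.3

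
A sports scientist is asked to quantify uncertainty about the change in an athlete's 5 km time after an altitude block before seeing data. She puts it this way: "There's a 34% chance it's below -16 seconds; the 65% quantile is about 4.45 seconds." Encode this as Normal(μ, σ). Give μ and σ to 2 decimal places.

The p-quantile of Normal(μ,σ) is μ + z_p·σ, with z_{0.34} = -0.4125 and z_{0.65} = 0.3853.
Eliminate σ: μ = (z₂·x₁ − z₁·x₂)/(z₂ − z₁) = (0.3853·-16 − (-0.4125)·4.45)/0.7978 = -5.43.
Then σ = (x₂ − x₁)/(z₂ − z₁) = (4.45 − -16)/0.7978 = 25.63.

μ = -5.43, σ = 25.63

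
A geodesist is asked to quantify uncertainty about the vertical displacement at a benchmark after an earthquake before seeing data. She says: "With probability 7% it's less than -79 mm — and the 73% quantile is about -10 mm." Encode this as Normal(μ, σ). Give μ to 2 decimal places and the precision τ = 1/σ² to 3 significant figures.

μ = -30.25, τ = 0.000916

For Normal(μ,σ), the p-quantile is μ + z_p·σ. Here z_{0.07} = -1.476, z_{0.73} = 0.6128.
So -79 = μ − 1.476σ and -10 = μ + 0.6128σ.
Subtracting: σ = (-10 − -79)/(0.6128 − (-1.476)) = 33.04.
Then μ = -79 − (-1.476)·33.04 = -30.25.
Precision τ = 1/σ² = 1/33.04² = 0.000916.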